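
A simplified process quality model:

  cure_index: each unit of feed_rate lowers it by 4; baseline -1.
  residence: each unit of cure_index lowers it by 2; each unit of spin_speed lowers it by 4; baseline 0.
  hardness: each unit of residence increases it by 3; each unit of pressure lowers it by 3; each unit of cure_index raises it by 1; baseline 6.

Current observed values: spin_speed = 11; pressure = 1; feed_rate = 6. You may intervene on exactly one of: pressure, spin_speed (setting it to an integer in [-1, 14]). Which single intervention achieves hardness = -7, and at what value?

set pressure = 2

Intervening on pressure: with other inputs at their observed values, hardness = -3*pressure - 1. Solving for -7 gives pressure = 2, within [-1, 14].
Intervening on spin_speed: hardness = -12*spin_speed + 128. Reaching -7 requires spin_speed = 45/4, not an integer.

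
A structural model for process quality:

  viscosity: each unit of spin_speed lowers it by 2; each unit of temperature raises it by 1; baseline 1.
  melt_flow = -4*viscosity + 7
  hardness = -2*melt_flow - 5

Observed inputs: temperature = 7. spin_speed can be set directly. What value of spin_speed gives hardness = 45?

Substituting into the viscosity equation gives viscosity = -2*spin_speed + 8.
melt_flow becomes 8*spin_speed - 25.
This gives hardness = -16*spin_speed + 45.
Solve -16*spin_speed + 45 = 45: spin_speed = (45 - 45) / -16 = 0.

spin_speed = 0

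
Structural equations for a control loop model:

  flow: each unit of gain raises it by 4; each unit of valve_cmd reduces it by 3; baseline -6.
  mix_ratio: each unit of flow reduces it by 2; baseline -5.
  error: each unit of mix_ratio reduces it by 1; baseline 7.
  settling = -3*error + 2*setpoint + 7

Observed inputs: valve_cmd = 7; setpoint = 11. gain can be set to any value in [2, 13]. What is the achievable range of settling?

-157 to 107

Substituting into the flow equation gives flow = 4*gain - 27.
mix_ratio becomes -8*gain + 49.
error becomes 8*gain - 42.
So settling = -24*gain + 155.
Linear in gain, so extremes are at the endpoints: gain = 2 gives settling = 107; gain = 13 gives settling = -157.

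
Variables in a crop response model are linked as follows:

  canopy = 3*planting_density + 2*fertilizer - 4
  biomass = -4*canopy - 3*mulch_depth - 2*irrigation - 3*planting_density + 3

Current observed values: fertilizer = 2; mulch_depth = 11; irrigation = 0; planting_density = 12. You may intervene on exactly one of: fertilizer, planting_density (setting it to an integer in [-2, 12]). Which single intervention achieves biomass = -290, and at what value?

Intervening on fertilizer: with other inputs at their observed values, biomass = -8*fertilizer - 194. Solving for -290 gives fertilizer = 12, within [-2, 12].
Intervening on planting_density: biomass = -15*planting_density - 30. Reaching -290 requires planting_density = 52/3, not an integer.

set fertilizer = 12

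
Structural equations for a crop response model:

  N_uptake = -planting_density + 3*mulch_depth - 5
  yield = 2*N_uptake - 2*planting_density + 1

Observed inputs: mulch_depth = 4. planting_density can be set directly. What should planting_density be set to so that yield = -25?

Substituting into the N_uptake equation gives N_uptake = -planting_density + 7.
Substituting into the yield equation gives yield = -4*planting_density + 15.
Solve -4*planting_density + 15 = -25: planting_density = (-25 - 15) / -4 = 10.

planting_density = 10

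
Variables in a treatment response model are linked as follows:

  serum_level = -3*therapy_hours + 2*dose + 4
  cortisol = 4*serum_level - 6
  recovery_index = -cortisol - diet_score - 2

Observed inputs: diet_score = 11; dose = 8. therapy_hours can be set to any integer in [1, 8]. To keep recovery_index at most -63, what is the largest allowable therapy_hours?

therapy_hours = 2

Substituting into the serum_level equation gives serum_level = -3*therapy_hours + 20.
Substituting into the cortisol equation gives cortisol = -12*therapy_hours + 74.
Substituting into the recovery_index equation gives recovery_index = 12*therapy_hours - 87.
Require 12*therapy_hours - 87 ≤ -63, so therapy_hours ≤ 2.
The largest integer in [1, 8] satisfying this is 2.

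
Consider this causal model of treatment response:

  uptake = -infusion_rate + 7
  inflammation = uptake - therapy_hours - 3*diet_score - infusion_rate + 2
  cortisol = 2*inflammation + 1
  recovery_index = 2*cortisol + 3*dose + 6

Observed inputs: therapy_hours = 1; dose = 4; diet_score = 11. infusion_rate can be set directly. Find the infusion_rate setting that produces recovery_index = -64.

Substituting into the inflammation equation gives inflammation = -2*infusion_rate - 25.
This gives cortisol = -4*infusion_rate - 49.
Substituting into the recovery_index equation gives recovery_index = -8*infusion_rate - 80.
Solve -8*infusion_rate - 80 = -64: infusion_rate = (-64 + 80) / -8 = -2.

infusion_rate = -2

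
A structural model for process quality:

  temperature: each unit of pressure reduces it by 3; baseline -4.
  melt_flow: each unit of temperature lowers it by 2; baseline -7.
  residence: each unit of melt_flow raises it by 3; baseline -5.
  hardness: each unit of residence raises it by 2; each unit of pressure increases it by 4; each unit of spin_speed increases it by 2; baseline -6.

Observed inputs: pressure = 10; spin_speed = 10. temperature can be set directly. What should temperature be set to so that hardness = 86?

temperature = -7

Intervening on temperature fixes its value directly, overriding its dependence on pressure.
Substituting into the residence equation gives residence = -6*temperature - 26.
Substituting into the hardness equation gives hardness = -12*temperature + 2.
Solve -12*temperature + 2 = 86: temperature = (86 - 2) / -12 = -7.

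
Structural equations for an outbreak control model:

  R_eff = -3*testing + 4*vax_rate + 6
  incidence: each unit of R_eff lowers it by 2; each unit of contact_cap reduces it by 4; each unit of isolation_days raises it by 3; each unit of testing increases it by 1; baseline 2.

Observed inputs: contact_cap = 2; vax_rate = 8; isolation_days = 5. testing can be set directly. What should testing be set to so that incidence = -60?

Substituting into the R_eff equation gives R_eff = -3*testing + 38.
incidence becomes 7*testing - 67.
Solve 7*testing - 67 = -60: testing = (-60 + 67) / 7 = 1.

testing = 1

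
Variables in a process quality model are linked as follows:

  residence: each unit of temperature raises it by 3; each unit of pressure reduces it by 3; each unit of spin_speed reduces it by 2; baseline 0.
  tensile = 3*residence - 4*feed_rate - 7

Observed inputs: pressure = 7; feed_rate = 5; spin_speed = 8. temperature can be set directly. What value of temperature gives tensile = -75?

temperature = 7

Substituting into the residence equation gives residence = 3*temperature - 37.
So tensile = 9*temperature - 138.
Solve 9*temperature - 138 = -75: temperature = (-75 + 138) / 9 = 7.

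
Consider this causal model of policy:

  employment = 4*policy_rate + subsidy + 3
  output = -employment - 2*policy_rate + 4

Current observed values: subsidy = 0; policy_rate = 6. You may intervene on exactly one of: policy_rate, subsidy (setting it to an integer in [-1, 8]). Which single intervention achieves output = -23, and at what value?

set policy_rate = 4

Intervening on policy_rate: with other inputs at their observed values, output = -6*policy_rate + 1. Solving for -23 gives policy_rate = 4, within [-1, 8].
Intervening on subsidy: output = -subsidy - 35. Reaching -23 requires subsidy = -12, outside [-1, 8].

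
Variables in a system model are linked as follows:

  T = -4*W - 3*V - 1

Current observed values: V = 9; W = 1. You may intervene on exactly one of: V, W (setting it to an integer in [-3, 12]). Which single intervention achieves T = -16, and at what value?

set W = -3

Intervening on V: T = -3*V - 5. Reaching -16 requires V = 11/3, not an integer.
Intervening on W: with other inputs at their observed values, T = -4*W - 28. Solving for -16 gives W = -3, within [-3, 12].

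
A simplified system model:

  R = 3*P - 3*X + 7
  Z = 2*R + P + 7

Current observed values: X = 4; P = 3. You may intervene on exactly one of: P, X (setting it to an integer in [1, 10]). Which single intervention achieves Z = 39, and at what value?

Intervening on P: with other inputs at their observed values, Z = 7*P - 3. Solving for 39 gives P = 6, within [1, 10].
Intervening on X: Z = -6*X + 42. Reaching 39 requires X = 1/2, not an integer.

set P = 6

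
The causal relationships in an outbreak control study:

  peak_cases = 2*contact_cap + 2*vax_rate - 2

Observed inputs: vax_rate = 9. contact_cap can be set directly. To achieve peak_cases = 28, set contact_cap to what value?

Substituting into the peak_cases equation gives peak_cases = 2*contact_cap + 16.
Solve 2*contact_cap + 16 = 28: contact_cap = (28 - 16) / 2 = 6.

contact_cap = 6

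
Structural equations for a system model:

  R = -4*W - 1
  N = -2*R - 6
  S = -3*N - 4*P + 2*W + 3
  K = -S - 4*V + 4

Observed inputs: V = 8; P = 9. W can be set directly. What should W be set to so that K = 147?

Substituting into the N equation gives N = 8*W - 4.
Substituting into the S equation gives S = -22*W - 21.
Substituting into the K equation gives K = 22*W - 7.
Solve 22*W - 7 = 147: W = (147 + 7) / 22 = 7.

W = 7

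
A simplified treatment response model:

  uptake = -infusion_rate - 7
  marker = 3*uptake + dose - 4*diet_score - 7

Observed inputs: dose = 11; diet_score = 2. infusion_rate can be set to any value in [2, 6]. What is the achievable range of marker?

-43 to -31

Substituting into the marker equation gives marker = -3*infusion_rate - 25.
Linear in infusion_rate, so extremes are at the endpoints: infusion_rate = 2 gives marker = -31; infusion_rate = 6 gives marker = -43.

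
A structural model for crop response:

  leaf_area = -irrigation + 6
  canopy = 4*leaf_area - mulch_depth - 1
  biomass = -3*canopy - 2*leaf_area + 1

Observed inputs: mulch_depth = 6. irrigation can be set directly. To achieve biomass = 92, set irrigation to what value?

Substituting into the canopy equation gives canopy = -4*irrigation + 17.
This gives biomass = 14*irrigation - 62.
Solve 14*irrigation - 62 = 92: irrigation = (92 + 62) / 14 = 11.

irrigation = 11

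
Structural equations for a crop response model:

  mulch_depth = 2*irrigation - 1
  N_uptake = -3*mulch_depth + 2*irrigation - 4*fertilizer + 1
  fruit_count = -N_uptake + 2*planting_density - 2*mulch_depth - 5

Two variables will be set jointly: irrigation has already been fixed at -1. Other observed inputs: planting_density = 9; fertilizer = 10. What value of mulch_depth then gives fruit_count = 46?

With irrigation held at -1:
Intervening on mulch_depth fixes its value directly, overriding its dependence on irrigation.
Substituting into the N_uptake equation gives N_uptake = -3*mulch_depth - 41.
Substituting into the fruit_count equation gives fruit_count = mulch_depth + 54.
Solve mulch_depth + 54 = 46: mulch_depth = (46 - 54) / 1 = -8.

mulch_depth = -8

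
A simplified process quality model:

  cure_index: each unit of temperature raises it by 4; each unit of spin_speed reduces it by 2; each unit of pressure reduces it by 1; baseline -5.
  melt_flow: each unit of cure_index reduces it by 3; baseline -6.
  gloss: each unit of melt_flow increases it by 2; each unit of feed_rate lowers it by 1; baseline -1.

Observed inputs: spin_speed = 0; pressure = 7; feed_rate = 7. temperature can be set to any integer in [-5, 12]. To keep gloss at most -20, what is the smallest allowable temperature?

temperature = 3

Substituting into the cure_index equation gives cure_index = 4*temperature - 12.
Substituting into the melt_flow equation gives melt_flow = -12*temperature + 30.
This gives gloss = -24*temperature + 52.
Require -24*temperature + 52 ≤ -20, so temperature ≥ 3.
The smallest integer in [-5, 12] satisfying this is 3.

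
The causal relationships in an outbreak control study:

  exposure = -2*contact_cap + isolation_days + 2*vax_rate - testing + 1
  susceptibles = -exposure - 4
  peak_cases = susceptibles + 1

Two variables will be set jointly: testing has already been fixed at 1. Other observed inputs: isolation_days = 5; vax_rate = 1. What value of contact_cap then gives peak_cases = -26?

With testing held at 1:
Substituting into the exposure equation gives exposure = -2*contact_cap + 7.
susceptibles becomes 2*contact_cap - 11.
Substituting into the peak_cases equation gives peak_cases = 2*contact_cap - 10.
Solve 2*contact_cap - 10 = -26: contact_cap = (-26 + 10) / 2 = -8.

contact_cap = -8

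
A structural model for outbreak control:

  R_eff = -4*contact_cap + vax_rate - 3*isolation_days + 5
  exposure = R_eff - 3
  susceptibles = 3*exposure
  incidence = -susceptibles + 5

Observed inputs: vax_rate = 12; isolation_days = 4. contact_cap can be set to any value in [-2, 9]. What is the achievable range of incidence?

-25 to 107

Substituting into the R_eff equation gives R_eff = -4*contact_cap + 5.
This gives exposure = -4*contact_cap + 2.
This gives susceptibles = -12*contact_cap + 6.
Substituting into the incidence equation gives incidence = 12*contact_cap - 1.
Linear in contact_cap, so extremes are at the endpoints: contact_cap = -2 gives incidence = -25; contact_cap = 9 gives incidence = 107.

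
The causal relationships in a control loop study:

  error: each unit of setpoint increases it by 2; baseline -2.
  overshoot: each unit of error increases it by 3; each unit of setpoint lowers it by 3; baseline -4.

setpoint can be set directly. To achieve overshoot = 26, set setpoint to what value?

Substituting into the overshoot equation gives overshoot = 3*setpoint - 10.
Solve 3*setpoint - 10 = 26: setpoint = (26 + 10) / 3 = 12.

setpoint = 12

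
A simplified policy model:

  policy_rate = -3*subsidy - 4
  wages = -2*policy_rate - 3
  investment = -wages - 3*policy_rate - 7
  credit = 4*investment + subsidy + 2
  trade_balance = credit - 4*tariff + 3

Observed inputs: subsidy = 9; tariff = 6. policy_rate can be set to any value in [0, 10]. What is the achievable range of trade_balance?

-66 to -26

Intervening on policy_rate fixes its value directly, overriding its dependence on subsidy.
Substituting into the investment equation gives investment = -policy_rate - 4.
Substituting into the credit equation gives credit = -4*policy_rate - 5.
Substituting into the trade_balance equation gives trade_balance = -4*policy_rate - 26.
Linear in policy_rate, so extremes are at the endpoints: policy_rate = 0 gives trade_balance = -26; policy_rate = 10 gives trade_balance = -66.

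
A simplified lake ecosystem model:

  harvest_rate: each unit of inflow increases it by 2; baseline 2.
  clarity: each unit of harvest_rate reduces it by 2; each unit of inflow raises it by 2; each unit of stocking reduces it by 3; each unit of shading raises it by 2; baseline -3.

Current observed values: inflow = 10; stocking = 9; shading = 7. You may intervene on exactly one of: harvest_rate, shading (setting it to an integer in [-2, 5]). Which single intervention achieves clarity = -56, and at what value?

Intervening on harvest_rate: clarity = -2*harvest_rate + 4. Reaching -56 requires harvest_rate = 30, outside [-2, 5].
Intervening on shading: with other inputs at their observed values, clarity = 2*shading - 54. Solving for -56 gives shading = -1, within [-2, 5].

set shading = -1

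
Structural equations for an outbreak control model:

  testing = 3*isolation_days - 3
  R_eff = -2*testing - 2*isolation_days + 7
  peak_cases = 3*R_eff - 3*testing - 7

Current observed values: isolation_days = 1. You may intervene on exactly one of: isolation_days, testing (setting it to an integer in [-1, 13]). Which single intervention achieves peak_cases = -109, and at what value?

Intervening on isolation_days: peak_cases = -33*isolation_days + 41. Reaching -109 requires isolation_days = 50/11, not an integer.
Intervening on testing: with other inputs at their observed values, peak_cases = -9*testing + 8. Solving for -109 gives testing = 13, within [-1, 13].

set testing = 13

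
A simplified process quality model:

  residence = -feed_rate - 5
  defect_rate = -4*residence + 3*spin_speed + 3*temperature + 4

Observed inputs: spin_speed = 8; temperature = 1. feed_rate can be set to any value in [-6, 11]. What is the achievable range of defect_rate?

Substituting into the defect_rate equation gives defect_rate = 4*feed_rate + 51.
Linear in feed_rate, so extremes are at the endpoints: feed_rate = -6 gives defect_rate = 27; feed_rate = 11 gives defect_rate = 95.

27 to 95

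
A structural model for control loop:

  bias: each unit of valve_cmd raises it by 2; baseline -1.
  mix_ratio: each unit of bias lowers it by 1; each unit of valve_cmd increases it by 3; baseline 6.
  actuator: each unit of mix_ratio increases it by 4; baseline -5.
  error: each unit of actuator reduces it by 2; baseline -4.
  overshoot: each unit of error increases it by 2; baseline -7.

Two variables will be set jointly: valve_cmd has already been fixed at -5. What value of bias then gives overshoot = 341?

bias = 12

With valve_cmd held at -5:
Intervening on bias fixes its value directly, overriding its dependence on valve_cmd.
Substituting into the mix_ratio equation gives mix_ratio = -bias - 9.
This gives actuator = -4*bias - 41.
So error = 8*bias + 78.
This gives overshoot = 16*bias + 149.
Solve 16*bias + 149 = 341: bias = (341 - 149) / 16 = 12.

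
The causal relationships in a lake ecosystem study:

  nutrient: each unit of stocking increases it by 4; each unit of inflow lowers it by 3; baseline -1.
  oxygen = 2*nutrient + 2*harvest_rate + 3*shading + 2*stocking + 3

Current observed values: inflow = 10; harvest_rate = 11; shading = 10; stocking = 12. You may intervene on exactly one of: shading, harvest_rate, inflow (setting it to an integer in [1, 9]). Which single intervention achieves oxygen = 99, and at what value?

Intervening on shading: oxygen = 3*shading + 83. Reaching 99 requires shading = 16/3, not an integer.
Intervening on harvest_rate: with other inputs at their observed values, oxygen = 2*harvest_rate + 91. Solving for 99 gives harvest_rate = 4, within [1, 9].
Intervening on inflow: oxygen = -6*inflow + 173. Reaching 99 requires inflow = 37/3, not an integer.

set harvest_rate = 4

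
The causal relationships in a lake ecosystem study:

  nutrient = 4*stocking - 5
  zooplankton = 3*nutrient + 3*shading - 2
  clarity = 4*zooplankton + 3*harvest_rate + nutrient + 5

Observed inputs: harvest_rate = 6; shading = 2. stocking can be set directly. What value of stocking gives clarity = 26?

stocking = 1

Substituting into the zooplankton equation gives zooplankton = 12*stocking - 11.
Substituting into the clarity equation gives clarity = 52*stocking - 26.
Solve 52*stocking - 26 = 26: stocking = (26 + 26) / 52 = 1.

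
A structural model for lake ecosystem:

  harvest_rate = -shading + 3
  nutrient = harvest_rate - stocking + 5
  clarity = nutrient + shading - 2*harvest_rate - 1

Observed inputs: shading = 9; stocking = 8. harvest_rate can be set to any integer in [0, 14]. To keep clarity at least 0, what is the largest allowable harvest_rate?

Intervening on harvest_rate fixes its value directly, overriding its dependence on shading.
Substituting into the nutrient equation gives nutrient = harvest_rate - 3.
Substituting into the clarity equation gives clarity = -harvest_rate + 5.
Require -harvest_rate + 5 ≥ 0, so harvest_rate ≤ 5.
The largest integer in [0, 14] satisfying this is 5.

harvest_rate = 5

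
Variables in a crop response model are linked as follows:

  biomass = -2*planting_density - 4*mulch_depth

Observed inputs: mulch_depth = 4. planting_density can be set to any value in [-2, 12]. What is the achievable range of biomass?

-40 to -12

Substituting into the biomass equation gives biomass = -2*planting_density - 16.
Linear in planting_density, so extremes are at the endpoints: planting_density = -2 gives biomass = -12; planting_density = 12 gives biomass = -40.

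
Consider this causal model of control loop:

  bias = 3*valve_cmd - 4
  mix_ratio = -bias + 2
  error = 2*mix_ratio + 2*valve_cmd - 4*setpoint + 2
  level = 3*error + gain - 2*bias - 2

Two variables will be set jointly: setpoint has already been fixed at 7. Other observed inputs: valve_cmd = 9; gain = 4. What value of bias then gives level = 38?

With setpoint held at 7:
Intervening on bias fixes its value directly, overriding its dependence on valve_cmd.
Substituting into the error equation gives error = -2*bias - 4.
So level = -8*bias - 10.
Solve -8*bias - 10 = 38: bias = (38 + 10) / -8 = -6.

bias = -6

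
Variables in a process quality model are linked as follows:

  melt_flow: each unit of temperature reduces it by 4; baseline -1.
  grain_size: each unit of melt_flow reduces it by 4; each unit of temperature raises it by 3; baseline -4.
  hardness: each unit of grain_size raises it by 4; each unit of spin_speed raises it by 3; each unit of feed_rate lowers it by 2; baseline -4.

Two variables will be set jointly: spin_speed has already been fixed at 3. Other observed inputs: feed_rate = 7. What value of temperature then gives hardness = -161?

With spin_speed held at 3:
Substituting into the grain_size equation gives grain_size = 19*temperature.
hardness becomes 76*temperature - 9.
Solve 76*temperature - 9 = -161: temperature = (-161 + 9) / 76 = -2.

temperature = -2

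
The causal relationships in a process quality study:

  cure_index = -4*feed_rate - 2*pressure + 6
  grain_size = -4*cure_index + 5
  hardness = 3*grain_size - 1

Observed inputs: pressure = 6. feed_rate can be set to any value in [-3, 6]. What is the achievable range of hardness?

Substituting into the cure_index equation gives cure_index = -4*feed_rate - 6.
Substituting into the grain_size equation gives grain_size = 16*feed_rate + 29.
Substituting into the hardness equation gives hardness = 48*feed_rate + 86.
Linear in feed_rate, so extremes are at the endpoints: feed_rate = -3 gives hardness = -58; feed_rate = 6 gives hardness = 374.

-58 to 374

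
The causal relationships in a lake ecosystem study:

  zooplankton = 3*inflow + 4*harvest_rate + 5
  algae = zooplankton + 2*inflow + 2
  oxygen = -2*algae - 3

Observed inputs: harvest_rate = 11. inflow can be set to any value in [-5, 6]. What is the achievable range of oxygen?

Substituting into the zooplankton equation gives zooplankton = 3*inflow + 49.
algae becomes 5*inflow + 51.
So oxygen = -10*inflow - 105.
Linear in inflow, so extremes are at the endpoints: inflow = -5 gives oxygen = -55; inflow = 6 gives oxygen = -165.

-165 to -55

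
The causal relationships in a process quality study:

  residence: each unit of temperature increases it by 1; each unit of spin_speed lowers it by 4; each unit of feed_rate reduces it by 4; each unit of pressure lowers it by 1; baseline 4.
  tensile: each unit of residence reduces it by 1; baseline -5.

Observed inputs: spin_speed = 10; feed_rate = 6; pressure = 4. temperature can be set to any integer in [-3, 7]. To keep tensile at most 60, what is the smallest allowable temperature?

temperature = -1

Substituting into the residence equation gives residence = temperature - 64.
Substituting into the tensile equation gives tensile = -temperature + 59.
Require -temperature + 59 ≤ 60, so temperature ≥ -1.
The smallest integer in [-3, 7] satisfying this is -1.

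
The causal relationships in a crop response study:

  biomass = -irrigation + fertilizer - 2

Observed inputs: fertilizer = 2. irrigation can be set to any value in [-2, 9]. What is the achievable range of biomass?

Substituting into the biomass equation gives biomass = -irrigation.
Linear in irrigation, so extremes are at the endpoints: irrigation = -2 gives biomass = 2; irrigation = 9 gives biomass = -9.

-9 to 2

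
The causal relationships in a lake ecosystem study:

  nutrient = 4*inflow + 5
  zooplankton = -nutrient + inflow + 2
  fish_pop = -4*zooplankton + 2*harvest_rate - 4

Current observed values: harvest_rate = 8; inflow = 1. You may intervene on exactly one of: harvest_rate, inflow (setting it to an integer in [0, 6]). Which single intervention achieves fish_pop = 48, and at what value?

set inflow = 2

Intervening on harvest_rate: fish_pop = 2*harvest_rate + 20. Reaching 48 requires harvest_rate = 14, outside [0, 6].
Intervening on inflow: with other inputs at their observed values, fish_pop = 12*inflow + 24. Solving for 48 gives inflow = 2, within [0, 6].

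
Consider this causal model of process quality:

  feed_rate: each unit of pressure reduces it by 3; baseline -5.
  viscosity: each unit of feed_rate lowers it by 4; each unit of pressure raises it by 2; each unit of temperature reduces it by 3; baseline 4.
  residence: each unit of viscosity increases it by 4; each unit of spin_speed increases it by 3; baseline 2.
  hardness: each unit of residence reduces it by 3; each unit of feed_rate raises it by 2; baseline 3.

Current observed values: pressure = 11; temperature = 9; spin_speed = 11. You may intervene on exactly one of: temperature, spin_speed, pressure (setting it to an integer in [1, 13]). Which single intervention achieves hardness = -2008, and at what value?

Intervening on temperature: hardness = 36*temperature - 2314. Reaching -2008 requires temperature = 17/2, not an integer.
Intervening on spin_speed: with other inputs at their observed values, hardness = -9*spin_speed - 1891. Solving for -2008 gives spin_speed = 13, within [1, 13].
Intervening on pressure: hardness = -174*pressure - 76. Reaching -2008 requires pressure = 322/29, not an integer.

set spin_speed = 13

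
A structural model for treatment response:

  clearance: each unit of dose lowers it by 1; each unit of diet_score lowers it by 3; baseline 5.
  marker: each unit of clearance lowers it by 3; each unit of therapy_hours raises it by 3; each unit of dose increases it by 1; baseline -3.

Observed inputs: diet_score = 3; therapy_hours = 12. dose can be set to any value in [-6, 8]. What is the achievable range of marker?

21 to 77

Substituting into the clearance equation gives clearance = -dose - 4.
This gives marker = 4*dose + 45.
Linear in dose, so extremes are at the endpoints: dose = -6 gives marker = 21; dose = 8 gives marker = 77.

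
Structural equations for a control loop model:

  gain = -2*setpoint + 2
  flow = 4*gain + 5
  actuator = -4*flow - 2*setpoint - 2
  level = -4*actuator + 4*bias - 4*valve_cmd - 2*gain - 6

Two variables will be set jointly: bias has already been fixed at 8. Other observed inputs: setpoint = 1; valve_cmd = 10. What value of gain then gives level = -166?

With bias held at 8:
Intervening on gain fixes its value directly, overriding its dependence on setpoint.
Substituting into the actuator equation gives actuator = -16*gain - 24.
So level = 62*gain + 82.
Solve 62*gain + 82 = -166: gain = (-166 - 82) / 62 = -4.

gain = -4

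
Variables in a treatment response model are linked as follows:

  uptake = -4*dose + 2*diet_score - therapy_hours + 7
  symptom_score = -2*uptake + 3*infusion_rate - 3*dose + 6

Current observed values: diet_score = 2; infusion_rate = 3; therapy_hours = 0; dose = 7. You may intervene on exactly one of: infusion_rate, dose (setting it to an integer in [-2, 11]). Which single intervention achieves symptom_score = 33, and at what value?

Intervening on infusion_rate: symptom_score = 3*infusion_rate + 19. Reaching 33 requires infusion_rate = 14/3, not an integer.
Intervening on dose: with other inputs at their observed values, symptom_score = 5*dose - 7. Solving for 33 gives dose = 8, within [-2, 11].

set dose = 8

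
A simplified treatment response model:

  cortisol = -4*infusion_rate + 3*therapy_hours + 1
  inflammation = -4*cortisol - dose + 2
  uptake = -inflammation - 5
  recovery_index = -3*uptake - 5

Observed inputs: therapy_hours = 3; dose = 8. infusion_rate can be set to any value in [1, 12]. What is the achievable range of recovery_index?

Substituting into the cortisol equation gives cortisol = -4*infusion_rate + 10.
Substituting into the inflammation equation gives inflammation = 16*infusion_rate - 46.
uptake becomes -16*infusion_rate + 41.
This gives recovery_index = 48*infusion_rate - 128.
Linear in infusion_rate, so extremes are at the endpoints: infusion_rate = 1 gives recovery_index = -80; infusion_rate = 12 gives recovery_index = 448.

-80 to 448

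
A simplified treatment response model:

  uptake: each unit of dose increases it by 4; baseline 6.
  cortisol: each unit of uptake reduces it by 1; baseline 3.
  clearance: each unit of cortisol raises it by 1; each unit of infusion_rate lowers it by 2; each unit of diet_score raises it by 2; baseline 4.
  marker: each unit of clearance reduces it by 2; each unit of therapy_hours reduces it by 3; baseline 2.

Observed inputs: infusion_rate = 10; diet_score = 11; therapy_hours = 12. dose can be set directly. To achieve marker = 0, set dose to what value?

dose = 5

Substituting into the cortisol equation gives cortisol = -4*dose - 3.
Substituting into the clearance equation gives clearance = -4*dose + 3.
Substituting into the marker equation gives marker = 8*dose - 40.
Solve 8*dose - 40 = 0: dose = (0 + 40) / 8 = 5.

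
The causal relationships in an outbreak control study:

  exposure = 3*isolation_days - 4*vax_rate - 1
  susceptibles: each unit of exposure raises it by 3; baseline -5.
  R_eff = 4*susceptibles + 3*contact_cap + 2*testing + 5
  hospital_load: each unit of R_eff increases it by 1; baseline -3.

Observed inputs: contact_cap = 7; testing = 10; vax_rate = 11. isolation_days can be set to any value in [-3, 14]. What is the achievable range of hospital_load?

Substituting into the exposure equation gives exposure = 3*isolation_days - 45.
Substituting into the susceptibles equation gives susceptibles = 9*isolation_days - 140.
Substituting into the R_eff equation gives R_eff = 36*isolation_days - 514.
hospital_load becomes 36*isolation_days - 517.
Linear in isolation_days, so extremes are at the endpoints: isolation_days = -3 gives hospital_load = -625; isolation_days = 14 gives hospital_load = -13.

-625 to -13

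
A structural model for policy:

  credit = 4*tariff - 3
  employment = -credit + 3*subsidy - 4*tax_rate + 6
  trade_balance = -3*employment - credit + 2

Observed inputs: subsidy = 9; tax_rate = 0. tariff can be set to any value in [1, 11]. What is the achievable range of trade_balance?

Substituting into the employment equation gives employment = -4*tariff + 36.
This gives trade_balance = 8*tariff - 103.
Linear in tariff, so extremes are at the endpoints: tariff = 1 gives trade_balance = -95; tariff = 11 gives trade_balance = -15.

-95 to -15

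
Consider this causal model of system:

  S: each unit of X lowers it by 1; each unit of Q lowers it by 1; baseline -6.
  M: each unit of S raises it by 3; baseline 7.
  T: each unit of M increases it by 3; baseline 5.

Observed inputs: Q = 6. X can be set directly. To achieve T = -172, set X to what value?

Substituting into the S equation gives S = -X - 12.
Substituting into the M equation gives M = -3*X - 29.
Substituting into the T equation gives T = -9*X - 82.
Solve -9*X - 82 = -172: X = (-172 + 82) / -9 = 10.

X = 10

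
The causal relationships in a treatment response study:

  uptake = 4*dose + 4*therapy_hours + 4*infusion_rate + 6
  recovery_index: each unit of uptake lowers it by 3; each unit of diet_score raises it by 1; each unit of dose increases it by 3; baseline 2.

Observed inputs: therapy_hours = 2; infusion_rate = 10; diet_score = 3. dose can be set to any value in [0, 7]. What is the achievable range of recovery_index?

-220 to -157

Substituting into the uptake equation gives uptake = 4*dose + 54.
Substituting into the recovery_index equation gives recovery_index = -9*dose - 157.
Linear in dose, so extremes are at the endpoints: dose = 0 gives recovery_index = -157; dose = 7 gives recovery_index = -220.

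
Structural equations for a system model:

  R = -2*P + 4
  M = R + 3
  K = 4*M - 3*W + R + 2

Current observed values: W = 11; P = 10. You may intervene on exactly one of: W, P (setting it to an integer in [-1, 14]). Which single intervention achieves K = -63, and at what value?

set W = -1

Intervening on W: with other inputs at their observed values, K = -3*W - 66. Solving for -63 gives W = -1, within [-1, 14].
Intervening on P: K = -10*P + 1. Reaching -63 requires P = 32/5, not an integer.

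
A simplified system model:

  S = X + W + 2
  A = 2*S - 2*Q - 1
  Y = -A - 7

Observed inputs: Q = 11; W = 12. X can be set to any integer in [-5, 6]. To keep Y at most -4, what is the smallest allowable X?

X = -4

Substituting into the S equation gives S = X + 14.
Substituting into the A equation gives A = 2*X + 5.
Substituting into the Y equation gives Y = -2*X - 12.
Require -2*X - 12 ≤ -4, so X ≥ -4.
The smallest integer in [-5, 6] satisfying this is -4.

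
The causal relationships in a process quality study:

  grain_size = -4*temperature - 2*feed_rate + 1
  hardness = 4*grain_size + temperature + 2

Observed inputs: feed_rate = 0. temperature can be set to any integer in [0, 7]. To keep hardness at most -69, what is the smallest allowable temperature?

Substituting into the grain_size equation gives grain_size = -4*temperature + 1.
So hardness = -15*temperature + 6.
Require -15*temperature + 6 ≤ -69, so temperature ≥ 5.
The smallest integer in [0, 7] satisfying this is 5.

temperature = 5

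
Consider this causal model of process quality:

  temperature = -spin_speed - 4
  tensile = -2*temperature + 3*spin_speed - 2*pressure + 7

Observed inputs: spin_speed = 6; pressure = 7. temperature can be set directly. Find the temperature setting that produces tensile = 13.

Intervening on temperature fixes its value directly, overriding its dependence on spin_speed.
Substituting into the tensile equation gives tensile = -2*temperature + 11.
Solve -2*temperature + 11 = 13: temperature = (13 - 11) / -2 = -1.

temperature = -1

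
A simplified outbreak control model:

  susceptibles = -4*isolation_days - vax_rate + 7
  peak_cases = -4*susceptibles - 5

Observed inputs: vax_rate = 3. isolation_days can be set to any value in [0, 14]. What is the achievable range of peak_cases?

-21 to 203

Substituting into the susceptibles equation gives susceptibles = -4*isolation_days + 4.
This gives peak_cases = 16*isolation_days - 21.
Linear in isolation_days, so extremes are at the endpoints: isolation_days = 0 gives peak_cases = -21; isolation_days = 14 gives peak_cases = 203.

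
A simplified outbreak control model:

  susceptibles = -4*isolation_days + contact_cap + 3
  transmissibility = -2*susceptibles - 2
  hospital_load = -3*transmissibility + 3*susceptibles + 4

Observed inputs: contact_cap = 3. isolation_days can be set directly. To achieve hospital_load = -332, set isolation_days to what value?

Substituting into the susceptibles equation gives susceptibles = -4*isolation_days + 6.
transmissibility becomes 8*isolation_days - 14.
This gives hospital_load = -36*isolation_days + 64.
Solve -36*isolation_days + 64 = -332: isolation_days = (-332 - 64) / -36 = 11.

isolation_days = 11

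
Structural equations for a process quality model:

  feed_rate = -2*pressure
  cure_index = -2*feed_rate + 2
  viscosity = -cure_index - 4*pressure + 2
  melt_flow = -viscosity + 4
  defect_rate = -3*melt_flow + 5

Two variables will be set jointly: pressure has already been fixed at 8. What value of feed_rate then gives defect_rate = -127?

With pressure held at 8:
Intervening on feed_rate fixes its value directly, overriding its dependence on pressure.
Substituting into the viscosity equation gives viscosity = 2*feed_rate - 32.
melt_flow becomes -2*feed_rate + 36.
Substituting into the defect_rate equation gives defect_rate = 6*feed_rate - 103.
Solve 6*feed_rate - 103 = -127: feed_rate = (-127 + 103) / 6 = -4.

feed_rate = -4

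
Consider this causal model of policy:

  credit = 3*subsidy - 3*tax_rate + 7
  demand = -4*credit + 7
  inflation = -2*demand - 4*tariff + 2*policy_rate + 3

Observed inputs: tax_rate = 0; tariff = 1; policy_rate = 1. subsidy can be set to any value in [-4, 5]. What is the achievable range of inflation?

Substituting into the credit equation gives credit = 3*subsidy + 7.
So demand = -12*subsidy - 21.
This gives inflation = 24*subsidy + 43.
Linear in subsidy, so extremes are at the endpoints: subsidy = -4 gives inflation = -53; subsidy = 5 gives inflation = 163.

-53 to 163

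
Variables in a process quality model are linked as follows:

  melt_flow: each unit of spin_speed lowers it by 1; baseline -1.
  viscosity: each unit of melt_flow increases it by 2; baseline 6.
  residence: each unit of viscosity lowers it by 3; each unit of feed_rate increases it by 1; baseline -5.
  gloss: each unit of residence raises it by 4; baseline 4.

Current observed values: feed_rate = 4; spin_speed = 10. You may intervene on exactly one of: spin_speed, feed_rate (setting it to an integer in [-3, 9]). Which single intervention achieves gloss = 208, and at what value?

Intervening on spin_speed: gloss = 24*spin_speed - 48. Reaching 208 requires spin_speed = 32/3, not an integer.
Intervening on feed_rate: with other inputs at their observed values, gloss = 4*feed_rate + 176. Solving for 208 gives feed_rate = 8, within [-3, 9].

set feed_rate = 8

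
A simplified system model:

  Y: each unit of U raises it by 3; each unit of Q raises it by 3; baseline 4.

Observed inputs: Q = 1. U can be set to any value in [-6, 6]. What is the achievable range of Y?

Substituting into the Y equation gives Y = 3*U + 7.
Linear in U, so extremes are at the endpoints: U = -6 gives Y = -11; U = 6 gives Y = 25.

-11 to 25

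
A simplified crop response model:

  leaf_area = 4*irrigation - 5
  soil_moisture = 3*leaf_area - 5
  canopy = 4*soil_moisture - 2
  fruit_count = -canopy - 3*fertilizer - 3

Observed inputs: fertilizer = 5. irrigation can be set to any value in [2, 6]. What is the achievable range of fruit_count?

Substituting into the soil_moisture equation gives soil_moisture = 12*irrigation - 20.
This gives canopy = 48*irrigation - 82.
Substituting into the fruit_count equation gives fruit_count = -48*irrigation + 64.
Linear in irrigation, so extremes are at the endpoints: irrigation = 2 gives fruit_count = -32; irrigation = 6 gives fruit_count = -224.

-224 to -32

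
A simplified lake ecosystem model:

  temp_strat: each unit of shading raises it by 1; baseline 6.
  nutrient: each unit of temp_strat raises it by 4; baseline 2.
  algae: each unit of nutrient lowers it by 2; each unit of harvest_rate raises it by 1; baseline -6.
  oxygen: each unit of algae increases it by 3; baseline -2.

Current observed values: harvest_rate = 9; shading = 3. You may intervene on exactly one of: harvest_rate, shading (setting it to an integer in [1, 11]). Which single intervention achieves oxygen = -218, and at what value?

set harvest_rate = 10

Intervening on harvest_rate: with other inputs at their observed values, oxygen = 3*harvest_rate - 248. Solving for -218 gives harvest_rate = 10, within [1, 11].
Intervening on shading: oxygen = -24*shading - 149. Reaching -218 requires shading = 23/8, not an integer.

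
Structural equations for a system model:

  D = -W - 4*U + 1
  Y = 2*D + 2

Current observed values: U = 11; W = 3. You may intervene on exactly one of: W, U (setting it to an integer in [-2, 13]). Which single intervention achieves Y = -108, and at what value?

set W = 12

Intervening on W: with other inputs at their observed values, Y = -2*W - 84. Solving for -108 gives W = 12, within [-2, 13].
Intervening on U: Y = -8*U - 2. Reaching -108 requires U = 53/4, not an integer.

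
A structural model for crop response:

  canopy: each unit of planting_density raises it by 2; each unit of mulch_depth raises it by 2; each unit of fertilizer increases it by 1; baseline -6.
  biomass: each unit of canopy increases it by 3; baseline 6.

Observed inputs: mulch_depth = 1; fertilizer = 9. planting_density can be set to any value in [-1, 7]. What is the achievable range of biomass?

15 to 63

Substituting into the canopy equation gives canopy = 2*planting_density + 5.
Substituting into the biomass equation gives biomass = 6*planting_density + 21.
Linear in planting_density, so extremes are at the endpoints: planting_density = -1 gives biomass = 15; planting_density = 7 gives biomass = 63.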